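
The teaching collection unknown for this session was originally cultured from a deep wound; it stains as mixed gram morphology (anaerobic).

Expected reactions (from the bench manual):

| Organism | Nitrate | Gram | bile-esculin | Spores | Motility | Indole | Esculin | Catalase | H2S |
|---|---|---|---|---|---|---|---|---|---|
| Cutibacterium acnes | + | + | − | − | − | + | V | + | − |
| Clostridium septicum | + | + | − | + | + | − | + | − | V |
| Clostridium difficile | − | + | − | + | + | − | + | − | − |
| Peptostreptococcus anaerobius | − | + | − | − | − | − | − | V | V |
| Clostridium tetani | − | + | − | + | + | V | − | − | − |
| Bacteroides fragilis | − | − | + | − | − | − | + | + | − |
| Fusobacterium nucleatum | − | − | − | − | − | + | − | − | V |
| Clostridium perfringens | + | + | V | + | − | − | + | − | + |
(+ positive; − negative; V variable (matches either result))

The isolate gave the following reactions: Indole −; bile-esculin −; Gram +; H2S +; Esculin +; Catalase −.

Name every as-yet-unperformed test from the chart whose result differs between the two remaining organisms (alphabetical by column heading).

Motility

Gram +: excludes Bacteroides fragilis, Fusobacterium nucleatum — 6 left.
Esculin +: excludes Peptostreptococcus anaerobius, Clostridium tetani — 4 left.
Catalase −: excludes Cutibacterium acnes — 3 left.
Indole −: all 3 remaining candidates are consistent.
bile-esculin −: all 3 remaining candidates are consistent.
H2S +: excludes Clostridium difficile — 2 left.
Two candidates remain: Clostridium perfringens and Clostridium septicum.
  Nitrate: + vs + — same for both, does not separate.
  Spores: + vs + — same for both, does not separate.
  Motility: Clostridium perfringens −, Clostridium septicum + — discriminates.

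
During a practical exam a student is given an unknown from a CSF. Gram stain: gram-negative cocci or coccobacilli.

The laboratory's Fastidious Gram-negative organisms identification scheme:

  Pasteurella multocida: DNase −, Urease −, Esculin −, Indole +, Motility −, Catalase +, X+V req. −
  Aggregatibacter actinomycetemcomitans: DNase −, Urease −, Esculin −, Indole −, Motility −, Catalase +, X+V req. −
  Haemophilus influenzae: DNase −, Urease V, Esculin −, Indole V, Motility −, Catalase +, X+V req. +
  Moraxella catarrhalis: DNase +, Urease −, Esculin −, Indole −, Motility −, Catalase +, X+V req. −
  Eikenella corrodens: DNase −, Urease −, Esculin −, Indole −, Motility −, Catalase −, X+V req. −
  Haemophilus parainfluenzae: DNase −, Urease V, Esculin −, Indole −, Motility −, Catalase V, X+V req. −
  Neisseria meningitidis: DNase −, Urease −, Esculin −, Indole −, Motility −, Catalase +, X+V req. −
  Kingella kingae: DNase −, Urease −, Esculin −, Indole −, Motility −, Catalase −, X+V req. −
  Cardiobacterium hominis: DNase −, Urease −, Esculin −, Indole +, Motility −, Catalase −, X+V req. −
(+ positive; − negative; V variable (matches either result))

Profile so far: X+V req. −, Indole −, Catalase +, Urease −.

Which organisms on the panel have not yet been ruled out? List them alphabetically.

Aggregatibacter actinomycetemcomitans, Haemophilus parainfluenzae, Moraxella catarrhalis, Neisseria meningitidis

Indole −: excludes Pasteurella multocida, Cardiobacterium hominis — 7 left.
Catalase +: excludes Eikenella corrodens, Kingella kingae — 5 left.
Urease −: all 5 remaining candidates are consistent.
X+V req. −: excludes Haemophilus influenzae — 4 left.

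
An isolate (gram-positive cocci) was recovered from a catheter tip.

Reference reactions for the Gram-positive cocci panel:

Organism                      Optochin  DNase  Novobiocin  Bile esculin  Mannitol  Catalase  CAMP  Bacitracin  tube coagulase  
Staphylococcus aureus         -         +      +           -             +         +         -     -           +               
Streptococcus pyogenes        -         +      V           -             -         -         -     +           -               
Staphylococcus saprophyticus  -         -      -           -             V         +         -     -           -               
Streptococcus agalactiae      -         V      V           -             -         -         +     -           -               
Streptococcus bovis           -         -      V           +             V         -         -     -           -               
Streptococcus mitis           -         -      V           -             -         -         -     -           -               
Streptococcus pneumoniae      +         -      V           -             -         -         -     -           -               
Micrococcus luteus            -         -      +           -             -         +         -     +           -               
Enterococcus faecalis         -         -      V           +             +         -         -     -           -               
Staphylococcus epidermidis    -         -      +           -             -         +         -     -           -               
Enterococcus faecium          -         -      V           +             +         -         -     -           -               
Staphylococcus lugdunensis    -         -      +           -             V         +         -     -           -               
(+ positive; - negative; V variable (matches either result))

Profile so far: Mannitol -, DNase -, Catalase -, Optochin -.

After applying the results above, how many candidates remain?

3

DNase -: excludes Staphylococcus aureus, Streptococcus pyogenes — 10 left.
Mannitol -: excludes Enterococcus faecalis, Enterococcus faecium — 8 left.
Optochin -: excludes Streptococcus pneumoniae — 7 left.
Catalase -: excludes Staphylococcus saprophyticus, Micrococcus luteus, Staphylococcus epidermidis, Staphylococcus lugdunensis — 3 left.
Still consistent: Streptococcus agalactiae, Streptococcus bovis, Streptococcus mitis.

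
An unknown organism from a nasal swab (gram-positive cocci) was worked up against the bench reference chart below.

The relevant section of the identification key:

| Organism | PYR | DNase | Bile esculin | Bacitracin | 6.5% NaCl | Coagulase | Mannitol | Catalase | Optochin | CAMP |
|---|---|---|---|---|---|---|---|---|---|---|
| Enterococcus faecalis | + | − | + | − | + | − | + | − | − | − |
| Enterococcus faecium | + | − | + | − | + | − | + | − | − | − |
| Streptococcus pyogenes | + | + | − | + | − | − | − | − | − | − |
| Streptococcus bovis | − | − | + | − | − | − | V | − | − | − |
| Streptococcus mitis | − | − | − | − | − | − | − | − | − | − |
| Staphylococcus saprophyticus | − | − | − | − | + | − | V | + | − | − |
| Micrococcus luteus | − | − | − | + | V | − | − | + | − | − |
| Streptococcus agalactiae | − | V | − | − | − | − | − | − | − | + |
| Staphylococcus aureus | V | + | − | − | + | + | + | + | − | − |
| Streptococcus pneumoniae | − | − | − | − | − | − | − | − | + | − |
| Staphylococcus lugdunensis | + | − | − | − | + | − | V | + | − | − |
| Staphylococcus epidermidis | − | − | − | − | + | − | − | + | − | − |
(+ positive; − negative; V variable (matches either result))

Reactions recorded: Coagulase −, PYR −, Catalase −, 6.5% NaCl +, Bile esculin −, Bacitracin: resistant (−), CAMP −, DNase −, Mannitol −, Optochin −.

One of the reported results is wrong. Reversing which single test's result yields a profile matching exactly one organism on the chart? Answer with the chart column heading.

6.5% NaCl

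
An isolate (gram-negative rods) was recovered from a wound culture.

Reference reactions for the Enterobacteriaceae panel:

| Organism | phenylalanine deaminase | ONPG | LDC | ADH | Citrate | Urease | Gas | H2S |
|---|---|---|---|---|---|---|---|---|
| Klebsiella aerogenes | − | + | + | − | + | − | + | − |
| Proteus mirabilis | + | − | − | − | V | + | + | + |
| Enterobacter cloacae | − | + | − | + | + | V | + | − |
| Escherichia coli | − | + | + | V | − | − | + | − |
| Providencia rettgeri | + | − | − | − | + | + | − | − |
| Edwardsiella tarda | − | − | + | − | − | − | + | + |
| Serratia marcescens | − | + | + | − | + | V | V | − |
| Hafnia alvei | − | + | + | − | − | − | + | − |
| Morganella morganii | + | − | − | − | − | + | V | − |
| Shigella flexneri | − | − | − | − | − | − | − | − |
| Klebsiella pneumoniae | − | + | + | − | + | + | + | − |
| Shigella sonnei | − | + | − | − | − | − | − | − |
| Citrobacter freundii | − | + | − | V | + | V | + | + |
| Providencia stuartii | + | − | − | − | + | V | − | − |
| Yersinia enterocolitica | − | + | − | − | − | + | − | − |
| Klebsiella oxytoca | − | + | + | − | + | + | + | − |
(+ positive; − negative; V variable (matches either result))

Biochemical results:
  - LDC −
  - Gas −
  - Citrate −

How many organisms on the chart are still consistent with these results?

4

Gas −: excludes 9 organisms — 7 left.
Citrate −: excludes Providencia rettgeri, Serratia marcescens, Providencia stuartii — 4 left.
LDC −: all 4 remaining candidates are consistent.
Still consistent: Morganella morganii, Shigella flexneri, Shigella sonnei, Yersinia enterocolitica.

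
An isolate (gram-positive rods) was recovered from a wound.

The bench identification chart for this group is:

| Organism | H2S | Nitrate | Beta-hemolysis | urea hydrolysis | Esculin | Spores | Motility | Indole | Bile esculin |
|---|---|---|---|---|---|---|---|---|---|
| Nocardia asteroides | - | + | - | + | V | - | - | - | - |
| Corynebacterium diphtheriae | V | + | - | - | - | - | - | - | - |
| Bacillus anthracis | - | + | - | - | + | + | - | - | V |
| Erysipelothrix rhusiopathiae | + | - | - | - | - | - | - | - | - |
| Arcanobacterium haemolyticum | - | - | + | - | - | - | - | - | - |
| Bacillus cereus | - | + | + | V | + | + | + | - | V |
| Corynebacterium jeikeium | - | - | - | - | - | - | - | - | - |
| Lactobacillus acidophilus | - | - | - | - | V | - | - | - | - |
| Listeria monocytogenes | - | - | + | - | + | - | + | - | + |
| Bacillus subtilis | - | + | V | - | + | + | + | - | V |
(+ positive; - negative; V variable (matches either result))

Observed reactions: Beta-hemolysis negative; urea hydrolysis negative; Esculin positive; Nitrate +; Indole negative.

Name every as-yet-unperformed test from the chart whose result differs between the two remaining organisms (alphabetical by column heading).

Motility

Esculin +: excludes Corynebacterium diphtheriae, Erysipelothrix rhusiopathiae, Arcanobacterium haemolyticum, Corynebacterium jeikeium — 6 left.
Nitrate +: excludes Lactobacillus acidophilus, Listeria monocytogenes — 4 left.
Beta-hemolysis -: excludes Bacillus cereus — 3 left.
Indole -: all 3 remaining candidates are consistent.
urea hydrolysis -: excludes Nocardia asteroides — 2 left.
Two candidates remain: Bacillus anthracis and Bacillus subtilis.
  H2S: - vs - — same for both, does not separate.
  Spores: + vs + — same for both, does not separate.
  Motility: Bacillus anthracis -, Bacillus subtilis + — discriminates.
  Bile esculin: V vs V — variable for at least one, does not separate.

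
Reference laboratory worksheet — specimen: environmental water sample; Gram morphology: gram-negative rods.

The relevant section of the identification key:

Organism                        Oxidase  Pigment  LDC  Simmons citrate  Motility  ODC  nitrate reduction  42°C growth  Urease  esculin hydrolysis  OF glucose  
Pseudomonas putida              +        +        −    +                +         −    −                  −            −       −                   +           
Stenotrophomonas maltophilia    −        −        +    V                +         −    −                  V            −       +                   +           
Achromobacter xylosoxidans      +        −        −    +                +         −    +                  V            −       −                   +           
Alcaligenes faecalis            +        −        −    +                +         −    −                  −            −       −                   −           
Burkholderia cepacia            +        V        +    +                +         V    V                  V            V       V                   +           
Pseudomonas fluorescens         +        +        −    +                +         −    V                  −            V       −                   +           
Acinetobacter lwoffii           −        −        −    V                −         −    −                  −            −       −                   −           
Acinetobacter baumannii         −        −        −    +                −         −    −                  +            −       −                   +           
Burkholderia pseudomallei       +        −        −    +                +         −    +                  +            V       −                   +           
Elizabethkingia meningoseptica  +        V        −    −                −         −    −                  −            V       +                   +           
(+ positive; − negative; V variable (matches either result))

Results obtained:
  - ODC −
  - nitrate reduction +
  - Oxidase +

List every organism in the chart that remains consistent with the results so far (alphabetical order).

Oxidase +: excludes Stenotrophomonas maltophilia, Acinetobacter lwoffii, Acinetobacter baumannii — 7 left.
ODC −: all 7 remaining candidates are consistent.
nitrate reduction +: excludes Pseudomonas putida, Alcaligenes faecalis, Elizabethkingia meningoseptica — 4 left.

Achromobacter xylosoxidans, Burkholderia cepacia, Burkholderia pseudomallei, Pseudomonas fluorescens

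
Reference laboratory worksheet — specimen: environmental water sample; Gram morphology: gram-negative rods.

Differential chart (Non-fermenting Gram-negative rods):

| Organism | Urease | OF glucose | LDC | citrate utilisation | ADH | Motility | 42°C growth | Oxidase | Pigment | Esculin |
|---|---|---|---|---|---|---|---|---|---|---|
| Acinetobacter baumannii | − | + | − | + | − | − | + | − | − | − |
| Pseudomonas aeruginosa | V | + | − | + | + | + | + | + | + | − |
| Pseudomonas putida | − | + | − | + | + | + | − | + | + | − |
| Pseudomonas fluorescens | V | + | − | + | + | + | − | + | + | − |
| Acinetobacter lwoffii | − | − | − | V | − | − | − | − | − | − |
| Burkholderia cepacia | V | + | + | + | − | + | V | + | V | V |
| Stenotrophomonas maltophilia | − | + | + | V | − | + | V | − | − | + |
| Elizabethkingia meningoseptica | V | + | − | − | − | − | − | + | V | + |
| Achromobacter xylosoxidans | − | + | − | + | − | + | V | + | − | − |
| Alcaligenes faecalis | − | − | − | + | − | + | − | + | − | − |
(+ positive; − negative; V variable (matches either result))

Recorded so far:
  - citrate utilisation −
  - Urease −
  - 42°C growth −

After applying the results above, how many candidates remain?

citrate utilisation −: excludes 7 organisms — 3 left.
42°C growth −: all 3 remaining candidates are consistent.
Urease −: all 3 remaining candidates are consistent.
Still consistent: Acinetobacter lwoffii, Elizabethkingia meningoseptica, Stenotrophomonas maltophilia.

3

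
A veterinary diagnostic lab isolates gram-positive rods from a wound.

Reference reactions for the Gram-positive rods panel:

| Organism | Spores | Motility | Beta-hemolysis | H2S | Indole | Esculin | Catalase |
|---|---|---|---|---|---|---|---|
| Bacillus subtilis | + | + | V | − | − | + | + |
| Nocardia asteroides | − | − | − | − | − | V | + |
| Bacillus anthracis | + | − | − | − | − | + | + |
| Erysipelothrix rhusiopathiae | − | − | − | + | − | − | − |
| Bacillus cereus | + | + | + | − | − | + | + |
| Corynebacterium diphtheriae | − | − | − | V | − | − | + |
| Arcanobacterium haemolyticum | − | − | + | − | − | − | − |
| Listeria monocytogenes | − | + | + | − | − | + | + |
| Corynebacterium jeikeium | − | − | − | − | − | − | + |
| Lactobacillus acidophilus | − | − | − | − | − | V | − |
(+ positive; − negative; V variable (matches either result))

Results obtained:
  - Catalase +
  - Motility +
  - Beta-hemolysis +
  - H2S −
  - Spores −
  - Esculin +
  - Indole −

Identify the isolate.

Listeria monocytogenes

H2S −: excludes Erysipelothrix rhusiopathiae — 9 left.
Beta-hemolysis +: excludes 5 organisms — 4 left.
Indole −: all 4 remaining candidates are consistent.
Motility +: excludes Arcanobacterium haemolyticum — 3 left.
Catalase +: all 3 remaining candidates are consistent.
Esculin +: all 3 remaining candidates are consistent.
Spores −: excludes Bacillus subtilis, Bacillus cereus — 1 left.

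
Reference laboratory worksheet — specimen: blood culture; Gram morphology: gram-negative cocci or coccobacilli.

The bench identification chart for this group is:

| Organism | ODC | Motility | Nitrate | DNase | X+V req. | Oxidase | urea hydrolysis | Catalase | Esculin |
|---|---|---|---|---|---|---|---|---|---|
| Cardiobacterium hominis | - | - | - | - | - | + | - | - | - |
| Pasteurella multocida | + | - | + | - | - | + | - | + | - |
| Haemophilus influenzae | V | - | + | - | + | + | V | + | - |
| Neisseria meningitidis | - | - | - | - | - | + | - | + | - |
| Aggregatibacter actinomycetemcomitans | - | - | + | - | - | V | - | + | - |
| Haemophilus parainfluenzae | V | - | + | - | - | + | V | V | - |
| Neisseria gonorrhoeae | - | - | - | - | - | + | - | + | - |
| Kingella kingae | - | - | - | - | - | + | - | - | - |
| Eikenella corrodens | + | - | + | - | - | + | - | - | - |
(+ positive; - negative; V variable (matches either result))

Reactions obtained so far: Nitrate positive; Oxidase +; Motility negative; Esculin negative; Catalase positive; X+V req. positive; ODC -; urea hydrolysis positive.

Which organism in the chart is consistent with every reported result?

Haemophilus influenzae

Nitrate +: excludes Cardiobacterium hominis, Neisseria meningitidis, Neisseria gonorrhoeae, Kingella kingae — 5 left.
Motility -: all 5 remaining candidates are consistent.
ODC -: excludes Pasteurella multocida, Eikenella corrodens — 3 left.
Oxidase +: all 3 remaining candidates are consistent.
Esculin -: all 3 remaining candidates are consistent.
Catalase +: all 3 remaining candidates are consistent.
X+V req. +: excludes Aggregatibacter actinomycetemcomitans, Haemophilus parainfluenzae — 1 left.
urea hydrolysis +: the one remaining candidate is consistent.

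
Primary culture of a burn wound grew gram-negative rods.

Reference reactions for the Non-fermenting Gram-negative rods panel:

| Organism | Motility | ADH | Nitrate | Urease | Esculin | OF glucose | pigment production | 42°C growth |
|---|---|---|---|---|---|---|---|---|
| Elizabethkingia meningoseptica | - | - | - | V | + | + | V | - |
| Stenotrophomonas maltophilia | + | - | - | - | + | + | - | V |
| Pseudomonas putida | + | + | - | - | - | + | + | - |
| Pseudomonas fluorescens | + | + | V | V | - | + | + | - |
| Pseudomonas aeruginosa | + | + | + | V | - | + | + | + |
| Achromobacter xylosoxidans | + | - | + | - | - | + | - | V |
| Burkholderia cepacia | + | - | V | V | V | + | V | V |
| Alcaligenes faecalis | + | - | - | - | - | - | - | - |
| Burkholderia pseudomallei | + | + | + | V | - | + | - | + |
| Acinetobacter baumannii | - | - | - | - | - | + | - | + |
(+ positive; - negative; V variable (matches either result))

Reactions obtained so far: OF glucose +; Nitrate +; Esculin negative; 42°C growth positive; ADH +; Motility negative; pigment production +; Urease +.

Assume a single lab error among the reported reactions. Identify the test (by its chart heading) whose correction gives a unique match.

As reported, no row in the chart matches all 8 reactions.
Reversing ADH → still no organism matches.
Reversing 42°C growth → still no organism matches.
Reversing Urease → still no organism matches.
Reversing OF glucose → still no organism matches.
Reversing Motility (to +) → unique match: Pseudomonas aeruginosa.
Reversing Esculin → still no organism matches.
Reversing Nitrate → still no organism matches.
Reversing pigment production → still no organism matches.

Motility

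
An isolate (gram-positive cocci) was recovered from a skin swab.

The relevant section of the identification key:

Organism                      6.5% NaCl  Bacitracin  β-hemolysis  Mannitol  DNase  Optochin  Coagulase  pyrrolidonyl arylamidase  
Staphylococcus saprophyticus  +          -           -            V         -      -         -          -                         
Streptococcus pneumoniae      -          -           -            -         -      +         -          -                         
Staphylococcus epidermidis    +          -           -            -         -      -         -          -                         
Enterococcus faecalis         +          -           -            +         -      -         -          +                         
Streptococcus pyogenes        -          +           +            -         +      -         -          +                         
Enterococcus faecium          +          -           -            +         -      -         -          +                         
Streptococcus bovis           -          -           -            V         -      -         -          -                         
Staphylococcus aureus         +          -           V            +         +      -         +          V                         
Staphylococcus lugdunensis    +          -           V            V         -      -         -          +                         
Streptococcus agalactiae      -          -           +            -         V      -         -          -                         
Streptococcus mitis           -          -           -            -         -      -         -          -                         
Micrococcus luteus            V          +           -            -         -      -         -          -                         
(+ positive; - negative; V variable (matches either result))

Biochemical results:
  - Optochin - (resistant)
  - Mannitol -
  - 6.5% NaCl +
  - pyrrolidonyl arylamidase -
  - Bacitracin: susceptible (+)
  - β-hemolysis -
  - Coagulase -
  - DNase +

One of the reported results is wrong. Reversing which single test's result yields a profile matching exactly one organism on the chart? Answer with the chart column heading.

DNase

As reported, no row in the chart matches all 8 reactions.
Reversing pyrrolidonyl arylamidase → still no organism matches.
Reversing 6.5% NaCl → still no organism matches.
Reversing Mannitol → still no organism matches.
Reversing Coagulase → still no organism matches.
Reversing DNase (to -) → unique match: Micrococcus luteus.
Reversing β-hemolysis → still no organism matches.
Reversing Bacitracin → still no organism matches.
Reversing Optochin → still no organism matches.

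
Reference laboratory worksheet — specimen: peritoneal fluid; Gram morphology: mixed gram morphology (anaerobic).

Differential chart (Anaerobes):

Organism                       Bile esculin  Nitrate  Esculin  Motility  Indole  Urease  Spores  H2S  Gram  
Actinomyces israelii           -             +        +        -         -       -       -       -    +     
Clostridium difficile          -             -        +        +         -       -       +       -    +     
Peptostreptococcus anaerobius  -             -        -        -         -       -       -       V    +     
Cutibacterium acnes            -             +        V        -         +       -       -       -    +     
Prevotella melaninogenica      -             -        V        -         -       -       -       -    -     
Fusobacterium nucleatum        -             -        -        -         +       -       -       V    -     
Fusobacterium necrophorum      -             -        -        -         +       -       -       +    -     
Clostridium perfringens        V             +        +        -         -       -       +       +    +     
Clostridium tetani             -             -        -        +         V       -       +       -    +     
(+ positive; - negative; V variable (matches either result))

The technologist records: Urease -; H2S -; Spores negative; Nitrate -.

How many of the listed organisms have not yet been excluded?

3

Urease -: all 9 remaining candidates are consistent.
Spores -: excludes Clostridium difficile, Clostridium perfringens, Clostridium tetani — 6 left.
H2S -: excludes Fusobacterium necrophorum — 5 left.
Nitrate -: excludes Actinomyces israelii, Cutibacterium acnes — 3 left.
Still consistent: Fusobacterium nucleatum, Peptostreptococcus anaerobius, Prevotella melaninogenica.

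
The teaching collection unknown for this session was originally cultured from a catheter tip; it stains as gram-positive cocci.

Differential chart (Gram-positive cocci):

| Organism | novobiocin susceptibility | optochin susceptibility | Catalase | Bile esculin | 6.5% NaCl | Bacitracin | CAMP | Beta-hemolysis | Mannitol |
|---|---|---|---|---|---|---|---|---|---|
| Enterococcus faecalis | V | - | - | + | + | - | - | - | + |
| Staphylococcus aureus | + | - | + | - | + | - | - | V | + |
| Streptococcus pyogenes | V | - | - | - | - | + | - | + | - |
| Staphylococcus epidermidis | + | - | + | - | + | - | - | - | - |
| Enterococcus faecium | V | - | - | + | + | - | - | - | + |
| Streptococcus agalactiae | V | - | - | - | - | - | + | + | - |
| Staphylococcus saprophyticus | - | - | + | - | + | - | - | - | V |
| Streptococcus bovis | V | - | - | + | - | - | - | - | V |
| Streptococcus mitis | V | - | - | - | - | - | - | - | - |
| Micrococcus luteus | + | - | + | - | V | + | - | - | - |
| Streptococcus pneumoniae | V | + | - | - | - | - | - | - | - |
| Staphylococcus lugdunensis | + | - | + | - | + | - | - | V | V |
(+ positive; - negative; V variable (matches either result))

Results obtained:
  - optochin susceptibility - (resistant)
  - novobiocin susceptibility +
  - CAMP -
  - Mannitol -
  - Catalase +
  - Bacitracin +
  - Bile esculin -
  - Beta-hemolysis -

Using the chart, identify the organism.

Micrococcus luteus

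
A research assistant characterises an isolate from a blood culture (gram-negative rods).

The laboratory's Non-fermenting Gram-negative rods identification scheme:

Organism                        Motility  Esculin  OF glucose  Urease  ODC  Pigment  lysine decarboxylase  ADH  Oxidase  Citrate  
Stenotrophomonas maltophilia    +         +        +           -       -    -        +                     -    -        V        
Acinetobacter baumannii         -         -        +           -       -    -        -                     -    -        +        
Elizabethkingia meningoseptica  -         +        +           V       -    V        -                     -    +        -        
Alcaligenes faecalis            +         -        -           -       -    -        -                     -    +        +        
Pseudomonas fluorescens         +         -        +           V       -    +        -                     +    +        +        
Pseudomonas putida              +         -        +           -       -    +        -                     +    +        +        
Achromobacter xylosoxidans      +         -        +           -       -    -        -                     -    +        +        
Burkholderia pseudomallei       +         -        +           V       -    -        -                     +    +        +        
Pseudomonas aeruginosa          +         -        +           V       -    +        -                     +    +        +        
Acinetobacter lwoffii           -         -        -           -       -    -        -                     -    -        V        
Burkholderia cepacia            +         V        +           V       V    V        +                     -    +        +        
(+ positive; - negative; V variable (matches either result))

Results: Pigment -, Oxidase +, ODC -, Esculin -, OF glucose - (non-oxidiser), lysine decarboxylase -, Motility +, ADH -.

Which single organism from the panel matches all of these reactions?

Alcaligenes faecalis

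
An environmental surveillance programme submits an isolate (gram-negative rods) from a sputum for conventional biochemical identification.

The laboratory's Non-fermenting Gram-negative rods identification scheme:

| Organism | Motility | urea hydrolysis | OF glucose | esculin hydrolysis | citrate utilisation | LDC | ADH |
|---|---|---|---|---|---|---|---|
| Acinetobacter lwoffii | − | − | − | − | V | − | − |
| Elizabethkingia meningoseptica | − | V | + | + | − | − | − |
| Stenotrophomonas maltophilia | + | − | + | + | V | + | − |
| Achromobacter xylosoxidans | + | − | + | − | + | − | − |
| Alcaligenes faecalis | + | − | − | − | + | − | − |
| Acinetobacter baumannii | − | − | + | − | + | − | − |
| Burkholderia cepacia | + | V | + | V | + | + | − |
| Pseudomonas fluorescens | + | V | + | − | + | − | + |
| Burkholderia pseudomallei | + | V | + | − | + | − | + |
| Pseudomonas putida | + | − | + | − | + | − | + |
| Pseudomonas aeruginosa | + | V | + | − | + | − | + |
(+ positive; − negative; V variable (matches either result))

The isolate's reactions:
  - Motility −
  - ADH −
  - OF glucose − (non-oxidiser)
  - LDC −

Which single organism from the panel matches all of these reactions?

Acinetobacter lwoffii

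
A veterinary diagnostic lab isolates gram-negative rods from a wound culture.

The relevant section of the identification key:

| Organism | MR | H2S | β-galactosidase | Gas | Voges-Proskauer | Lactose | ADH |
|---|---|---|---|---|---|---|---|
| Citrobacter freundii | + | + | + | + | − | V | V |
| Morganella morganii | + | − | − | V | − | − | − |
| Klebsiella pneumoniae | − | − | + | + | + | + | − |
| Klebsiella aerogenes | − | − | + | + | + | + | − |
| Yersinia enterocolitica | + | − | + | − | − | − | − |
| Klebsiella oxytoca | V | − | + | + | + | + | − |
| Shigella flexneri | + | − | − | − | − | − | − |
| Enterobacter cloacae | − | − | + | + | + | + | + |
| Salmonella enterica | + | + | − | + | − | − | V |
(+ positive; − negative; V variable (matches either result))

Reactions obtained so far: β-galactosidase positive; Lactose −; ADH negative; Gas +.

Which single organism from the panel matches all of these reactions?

Citrobacter freundii

Gas +: excludes Yersinia enterocolitica, Shigella flexneri — 7 left.
β-galactosidase +: excludes Morganella morganii, Salmonella enterica — 5 left.
ADH −: excludes Enterobacter cloacae — 4 left.
Lactose −: excludes Klebsiella pneumoniae, Klebsiella aerogenes, Klebsiella oxytoca — 1 left.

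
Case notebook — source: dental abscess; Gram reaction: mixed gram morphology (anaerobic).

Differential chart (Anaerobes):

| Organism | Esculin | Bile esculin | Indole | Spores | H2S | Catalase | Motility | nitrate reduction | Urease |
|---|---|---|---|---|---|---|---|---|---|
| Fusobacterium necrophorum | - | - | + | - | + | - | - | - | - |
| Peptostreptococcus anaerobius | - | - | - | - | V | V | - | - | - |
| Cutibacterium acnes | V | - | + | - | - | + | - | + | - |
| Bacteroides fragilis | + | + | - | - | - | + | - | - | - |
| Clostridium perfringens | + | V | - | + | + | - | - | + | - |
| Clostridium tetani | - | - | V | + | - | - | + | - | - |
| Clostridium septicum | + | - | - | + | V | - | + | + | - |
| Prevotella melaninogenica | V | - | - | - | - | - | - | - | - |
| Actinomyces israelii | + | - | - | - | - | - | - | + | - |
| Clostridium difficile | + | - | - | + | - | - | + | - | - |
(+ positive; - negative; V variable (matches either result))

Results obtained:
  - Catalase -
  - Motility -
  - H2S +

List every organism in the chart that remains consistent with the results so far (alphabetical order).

Motility -: excludes Clostridium tetani, Clostridium septicum, Clostridium difficile — 7 left.
H2S +: excludes Cutibacterium acnes, Bacteroides fragilis, Prevotella melaninogenica, Actinomyces israelii — 3 left.
Catalase -: all 3 remaining candidates are consistent.

Clostridium perfringens, Fusobacterium necrophorum, Peptostreptococcus anaerobius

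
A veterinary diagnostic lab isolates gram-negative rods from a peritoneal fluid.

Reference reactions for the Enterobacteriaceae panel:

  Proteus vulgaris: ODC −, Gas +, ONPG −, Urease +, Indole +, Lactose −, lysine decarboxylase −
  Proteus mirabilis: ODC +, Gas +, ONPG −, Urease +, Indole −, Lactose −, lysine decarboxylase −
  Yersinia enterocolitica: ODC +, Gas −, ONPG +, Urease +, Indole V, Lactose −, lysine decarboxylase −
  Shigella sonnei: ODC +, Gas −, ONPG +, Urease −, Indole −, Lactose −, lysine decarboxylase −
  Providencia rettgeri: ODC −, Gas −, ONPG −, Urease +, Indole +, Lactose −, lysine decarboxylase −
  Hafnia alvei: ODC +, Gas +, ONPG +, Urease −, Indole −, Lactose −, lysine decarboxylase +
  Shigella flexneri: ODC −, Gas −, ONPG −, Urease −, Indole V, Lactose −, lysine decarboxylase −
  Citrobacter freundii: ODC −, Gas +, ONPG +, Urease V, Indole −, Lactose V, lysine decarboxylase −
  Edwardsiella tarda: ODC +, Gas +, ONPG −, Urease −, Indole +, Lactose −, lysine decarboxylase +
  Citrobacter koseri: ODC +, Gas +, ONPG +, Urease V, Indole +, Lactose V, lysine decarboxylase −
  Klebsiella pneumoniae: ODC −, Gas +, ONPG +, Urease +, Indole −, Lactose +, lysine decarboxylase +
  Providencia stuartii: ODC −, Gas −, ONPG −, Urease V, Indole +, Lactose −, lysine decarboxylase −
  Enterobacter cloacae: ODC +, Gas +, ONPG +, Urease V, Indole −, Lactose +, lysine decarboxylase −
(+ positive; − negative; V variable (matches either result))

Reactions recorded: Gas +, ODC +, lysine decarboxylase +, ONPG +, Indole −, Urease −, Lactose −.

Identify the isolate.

Gas +: excludes 5 organisms — 8 left.
Lactose −: excludes Klebsiella pneumoniae, Enterobacter cloacae — 6 left.
ODC +: excludes Proteus vulgaris, Citrobacter freundii — 4 left.
Urease −: excludes Proteus mirabilis — 3 left.
Indole −: excludes Edwardsiella tarda, Citrobacter koseri — 1 left.
lysine decarboxylase +: the one remaining candidate is consistent.
ONPG +: the one remaining candidate is consistent.

Hafnia alvei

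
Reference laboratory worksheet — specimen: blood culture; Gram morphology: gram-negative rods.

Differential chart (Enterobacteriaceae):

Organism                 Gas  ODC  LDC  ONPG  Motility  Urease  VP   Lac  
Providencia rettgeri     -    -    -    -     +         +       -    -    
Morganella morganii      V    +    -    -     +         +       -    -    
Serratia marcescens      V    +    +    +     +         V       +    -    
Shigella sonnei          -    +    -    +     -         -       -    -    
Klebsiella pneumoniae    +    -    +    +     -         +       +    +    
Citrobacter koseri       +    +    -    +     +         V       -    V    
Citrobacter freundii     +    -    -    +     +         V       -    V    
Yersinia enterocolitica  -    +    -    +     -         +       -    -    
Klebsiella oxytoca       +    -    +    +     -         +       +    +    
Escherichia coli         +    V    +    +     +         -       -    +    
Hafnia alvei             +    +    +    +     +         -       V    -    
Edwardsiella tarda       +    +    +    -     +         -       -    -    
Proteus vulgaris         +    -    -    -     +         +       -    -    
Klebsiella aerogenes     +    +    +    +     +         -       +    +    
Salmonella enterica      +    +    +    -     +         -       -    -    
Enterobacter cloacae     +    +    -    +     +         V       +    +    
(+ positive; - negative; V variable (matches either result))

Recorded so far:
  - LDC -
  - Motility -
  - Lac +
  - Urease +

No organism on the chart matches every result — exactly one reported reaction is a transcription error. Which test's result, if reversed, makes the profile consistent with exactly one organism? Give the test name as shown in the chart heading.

Lac

As reported, no row in the chart matches all 4 reactions.
Reversing Lac (to -) → unique match: Yersinia enterocolitica.
Reversing Motility → 3 organisms match (not unique).
Reversing Urease → still no organism matches.
Reversing LDC → 2 organisms match (not unique).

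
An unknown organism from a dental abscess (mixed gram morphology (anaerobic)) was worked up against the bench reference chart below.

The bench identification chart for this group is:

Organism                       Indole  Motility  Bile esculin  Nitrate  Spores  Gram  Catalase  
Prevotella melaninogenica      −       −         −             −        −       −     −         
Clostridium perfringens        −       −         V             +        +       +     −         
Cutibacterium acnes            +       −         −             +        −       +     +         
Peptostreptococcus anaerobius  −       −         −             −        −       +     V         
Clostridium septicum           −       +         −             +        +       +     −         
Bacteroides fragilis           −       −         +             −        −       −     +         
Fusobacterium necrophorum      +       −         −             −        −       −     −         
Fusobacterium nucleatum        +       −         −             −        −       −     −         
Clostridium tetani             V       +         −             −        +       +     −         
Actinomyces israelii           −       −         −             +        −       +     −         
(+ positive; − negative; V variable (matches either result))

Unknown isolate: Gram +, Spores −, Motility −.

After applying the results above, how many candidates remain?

3

Gram +: excludes Prevotella melaninogenica, Bacteroides fragilis, Fusobacterium necrophorum, Fusobacterium nucleatum — 6 left.
Spores −: excludes Clostridium perfringens, Clostridium septicum, Clostridium tetani — 3 left.
Motility −: all 3 remaining candidates are consistent.
Still consistent: Actinomyces israelii, Cutibacterium acnes, Peptostreptococcus anaerobius.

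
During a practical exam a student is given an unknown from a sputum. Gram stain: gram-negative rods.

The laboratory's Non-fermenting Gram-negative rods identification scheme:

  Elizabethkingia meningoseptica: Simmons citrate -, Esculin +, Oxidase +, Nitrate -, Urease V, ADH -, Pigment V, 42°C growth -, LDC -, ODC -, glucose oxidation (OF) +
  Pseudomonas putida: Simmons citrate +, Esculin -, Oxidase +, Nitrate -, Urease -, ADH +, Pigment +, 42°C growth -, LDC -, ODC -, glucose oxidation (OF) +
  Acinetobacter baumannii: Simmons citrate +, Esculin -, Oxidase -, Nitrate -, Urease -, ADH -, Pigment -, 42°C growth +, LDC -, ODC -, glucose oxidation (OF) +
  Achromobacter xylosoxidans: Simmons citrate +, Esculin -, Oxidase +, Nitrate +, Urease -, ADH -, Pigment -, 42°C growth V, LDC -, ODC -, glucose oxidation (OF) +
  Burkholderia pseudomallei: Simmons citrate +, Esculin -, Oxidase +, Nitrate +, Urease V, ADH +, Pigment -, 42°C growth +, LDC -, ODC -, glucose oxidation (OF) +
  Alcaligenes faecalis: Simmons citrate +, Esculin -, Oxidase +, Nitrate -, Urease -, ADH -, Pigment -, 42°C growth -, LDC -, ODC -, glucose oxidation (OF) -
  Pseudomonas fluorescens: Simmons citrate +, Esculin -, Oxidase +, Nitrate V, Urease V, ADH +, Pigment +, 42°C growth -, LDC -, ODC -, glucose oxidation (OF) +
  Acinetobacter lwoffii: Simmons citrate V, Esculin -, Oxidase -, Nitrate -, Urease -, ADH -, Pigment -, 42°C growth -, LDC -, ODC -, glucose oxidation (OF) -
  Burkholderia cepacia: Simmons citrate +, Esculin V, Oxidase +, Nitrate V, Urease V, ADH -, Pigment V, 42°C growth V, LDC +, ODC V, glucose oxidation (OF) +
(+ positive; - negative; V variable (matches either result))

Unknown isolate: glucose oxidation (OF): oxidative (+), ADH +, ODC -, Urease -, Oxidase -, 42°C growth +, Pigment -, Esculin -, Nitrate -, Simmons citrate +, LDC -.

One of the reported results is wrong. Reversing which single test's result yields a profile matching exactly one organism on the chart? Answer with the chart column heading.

ADH

As reported, no row in the chart matches all 11 reactions.
Reversing ODC → still no organism matches.
Reversing Oxidase → still no organism matches.
Reversing 42°C growth → still no organism matches.
Reversing LDC → still no organism matches.
Reversing glucose oxidation (OF) → still no organism matches.
Reversing Esculin → still no organism matches.
Reversing Pigment → still no organism matches.
Reversing ADH (to -) → unique match: Acinetobacter baumannii.
Reversing Urease → still no organism matches.
Reversing Nitrate → still no organism matches.
Reversing Simmons citrate → still no organism matches.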